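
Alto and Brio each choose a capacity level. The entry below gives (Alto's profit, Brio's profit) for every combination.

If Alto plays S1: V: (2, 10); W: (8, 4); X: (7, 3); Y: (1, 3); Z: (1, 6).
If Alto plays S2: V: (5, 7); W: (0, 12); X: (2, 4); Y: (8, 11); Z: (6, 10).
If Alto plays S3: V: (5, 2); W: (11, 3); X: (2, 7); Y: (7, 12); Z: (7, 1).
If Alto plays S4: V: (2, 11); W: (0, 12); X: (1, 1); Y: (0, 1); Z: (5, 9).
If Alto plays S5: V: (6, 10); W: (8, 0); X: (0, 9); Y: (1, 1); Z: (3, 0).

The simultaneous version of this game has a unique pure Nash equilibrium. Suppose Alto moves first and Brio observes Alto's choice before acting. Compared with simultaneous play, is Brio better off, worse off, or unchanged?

better off

Brio best-responds to each possible Alto move:
- S1 → Brio plays V (best of 10, 4, 3, 3, 6); Alto gets 2.
- S2 → Brio plays W (best of 7, 12, 4, 11, 10); Alto gets 0.
- S3 → Brio plays Y (best of 2, 3, 7, 12, 1); Alto gets 7.
- S4 → Brio plays W (best of 11, 12, 1, 1, 9); Alto gets 0.
- S5 → Brio plays V (best of 10, 0, 9, 1, 0); Alto gets 6.
Alto's induced payoffs are 2, 0, 7, 0, 6, so Alto commits to S3. Subgame-perfect outcome: (S3, Y) with payoffs (7, 12).
Now find the simultaneous Nash equilibrium.
Alto's best replies: V→S5; W→S3; X→S1; Y→S2; Z→S3.
Brio's best replies: S1→V; S2→W; S3→Y; S4→W; S5→V.
The unique mutual best reply is (S5, V), giving (6, 10).
Brio earns 12 sequentially versus 10 at the Nash outcome: better off.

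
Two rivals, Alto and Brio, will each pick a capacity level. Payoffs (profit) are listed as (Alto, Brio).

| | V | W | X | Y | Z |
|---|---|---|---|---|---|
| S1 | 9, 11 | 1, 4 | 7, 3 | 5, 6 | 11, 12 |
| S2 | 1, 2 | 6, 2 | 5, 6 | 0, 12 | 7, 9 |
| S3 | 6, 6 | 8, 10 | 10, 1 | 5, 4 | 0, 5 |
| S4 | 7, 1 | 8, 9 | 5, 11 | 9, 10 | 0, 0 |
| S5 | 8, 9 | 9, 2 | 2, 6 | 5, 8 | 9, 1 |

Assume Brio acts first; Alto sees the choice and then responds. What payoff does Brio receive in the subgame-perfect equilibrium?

12

Work backward from Alto's decision.
- V: Alto compares 9, 1, 6, 7, 8 and picks S1; Brio would get 11.
- W: Alto compares 1, 6, 8, 8, 9 and picks S5; Brio would get 2.
- X: Alto compares 7, 5, 10, 5, 2 and picks S3; Brio would get 1.
- Y: Alto compares 5, 0, 5, 9, 5 and picks S4; Brio would get 10.
- Z: Alto compares 11, 7, 0, 0, 9 and picks S1; Brio would get 12.
Maximizing over 11, 2, 1, 10, 12, Brio chooses Z. Subgame-perfect outcome: (S1, Z) with payoffs (11, 12).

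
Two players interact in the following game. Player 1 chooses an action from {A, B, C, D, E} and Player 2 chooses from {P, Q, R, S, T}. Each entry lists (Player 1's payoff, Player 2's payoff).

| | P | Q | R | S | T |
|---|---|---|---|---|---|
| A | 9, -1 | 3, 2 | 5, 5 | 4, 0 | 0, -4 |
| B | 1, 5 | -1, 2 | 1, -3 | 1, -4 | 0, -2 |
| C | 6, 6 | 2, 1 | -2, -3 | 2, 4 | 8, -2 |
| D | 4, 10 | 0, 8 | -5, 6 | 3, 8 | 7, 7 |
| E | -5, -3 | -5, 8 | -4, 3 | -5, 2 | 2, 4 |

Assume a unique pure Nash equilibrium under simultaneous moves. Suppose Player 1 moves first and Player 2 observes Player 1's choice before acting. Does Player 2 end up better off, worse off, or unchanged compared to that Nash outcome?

better off

Solve by backward induction (Player 1 leads).
- A: BR = R, leader payoff 5.
- B: BR = P, leader payoff 1.
- C: BR = P, leader payoff 6.
- D: BR = P, leader payoff 4.
- E: BR = Q, leader payoff -5.
Among 5, 1, 6, 4, -5, the best is 6 at C. Subgame-perfect outcome: (C, P) with payoffs (6, 6).
Now find the simultaneous Nash equilibrium.
Player 1's best replies: P→A; Q→A; R→A; S→A; T→C.
Player 2's best replies: A→R; B→P; C→P; D→P; E→Q.
Only (A, R) has each player best-responding; Nash payoffs (5, 5).
Player 2 earns 6 sequentially versus 5 at the Nash outcome: better off.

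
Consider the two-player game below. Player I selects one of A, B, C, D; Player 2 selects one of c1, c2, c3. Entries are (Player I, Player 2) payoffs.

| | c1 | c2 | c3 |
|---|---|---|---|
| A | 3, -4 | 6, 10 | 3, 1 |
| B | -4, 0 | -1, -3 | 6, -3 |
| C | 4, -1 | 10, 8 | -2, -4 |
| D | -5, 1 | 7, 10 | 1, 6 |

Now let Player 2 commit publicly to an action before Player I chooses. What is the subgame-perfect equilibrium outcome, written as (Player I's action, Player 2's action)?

(C, c2)

Work backward from Player I's decision.
- c1: Player I compares 3, -4, 4, -5 and picks C; Player 2 would get -1.
- c2: Player I compares 6, -1, 10, 7 and picks C; Player 2 would get 8.
- c3: Player I compares 3, 6, -2, 1 and picks B; Player 2 would get -3.
Among -1, 8, -3, the best is 8 at c2. Subgame-perfect outcome: (C, c2) with payoffs (10, 8).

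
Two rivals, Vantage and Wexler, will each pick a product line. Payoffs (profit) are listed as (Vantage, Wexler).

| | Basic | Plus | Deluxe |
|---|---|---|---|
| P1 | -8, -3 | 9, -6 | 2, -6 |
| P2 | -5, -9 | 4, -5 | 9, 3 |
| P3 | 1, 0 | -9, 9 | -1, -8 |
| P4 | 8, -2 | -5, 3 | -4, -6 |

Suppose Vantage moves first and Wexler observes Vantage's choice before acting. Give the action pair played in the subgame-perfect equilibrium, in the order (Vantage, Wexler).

Work backward from Wexler's decision.
- P1 → Wexler plays Basic (best of -3, -6, -6); Vantage gets -8.
- P2 → Wexler plays Deluxe (best of -9, -5, 3); Vantage gets 9.
- P3 → Wexler plays Plus (best of 0, 9, -8); Vantage gets -9.
- P4 → Wexler plays Plus (best of -2, 3, -6); Vantage gets -5.
Vantage's induced payoffs are -8, 9, -9, -5, so Vantage commits to P2. Subgame-perfect outcome: (P2, Deluxe) with payoffs (9, 3).

(P2, Deluxe)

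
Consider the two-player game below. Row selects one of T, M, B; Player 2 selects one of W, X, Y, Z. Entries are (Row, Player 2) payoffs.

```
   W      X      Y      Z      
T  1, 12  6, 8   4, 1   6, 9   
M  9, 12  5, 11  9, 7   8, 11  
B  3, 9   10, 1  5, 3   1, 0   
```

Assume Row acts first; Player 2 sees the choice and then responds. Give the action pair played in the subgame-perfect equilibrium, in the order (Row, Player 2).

Work backward from Player 2's decision.
- T → Player 2 plays W (best of 12, 8, 1, 9); Row gets 1.
- M → Player 2 plays W (best of 12, 11, 7, 11); Row gets 9.
- B → Player 2 plays W (best of 9, 1, 3, 0); Row gets 3.
Maximizing over 1, 9, 3, Row chooses M. Subgame-perfect outcome: (M, W) with payoffs (9, 12).

(M, W)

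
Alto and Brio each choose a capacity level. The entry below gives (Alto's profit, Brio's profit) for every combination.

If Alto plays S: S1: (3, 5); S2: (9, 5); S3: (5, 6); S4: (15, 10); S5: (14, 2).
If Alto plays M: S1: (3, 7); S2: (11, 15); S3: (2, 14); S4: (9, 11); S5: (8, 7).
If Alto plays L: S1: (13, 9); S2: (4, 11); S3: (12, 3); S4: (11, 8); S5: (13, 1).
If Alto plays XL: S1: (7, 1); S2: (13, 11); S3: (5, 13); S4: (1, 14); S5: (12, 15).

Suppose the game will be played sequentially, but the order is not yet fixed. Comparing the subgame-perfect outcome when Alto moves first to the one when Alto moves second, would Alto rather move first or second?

first

If Alto leads: Brio's best replies are S→S4, M→S2, L→S2, XL→S5; Alto's induced payoffs 15, 11, 4, 12; outcome (S, S4), payoffs (15, 10).
If Brio leads: Alto's best replies are S1→L, S2→XL, S3→L, S4→S, S5→S; Brio's induced payoffs 9, 11, 3, 10, 2; outcome (XL, S2), payoffs (13, 11).
Alto gets 15 moving first and 13 moving second, so Alto prefers to move first.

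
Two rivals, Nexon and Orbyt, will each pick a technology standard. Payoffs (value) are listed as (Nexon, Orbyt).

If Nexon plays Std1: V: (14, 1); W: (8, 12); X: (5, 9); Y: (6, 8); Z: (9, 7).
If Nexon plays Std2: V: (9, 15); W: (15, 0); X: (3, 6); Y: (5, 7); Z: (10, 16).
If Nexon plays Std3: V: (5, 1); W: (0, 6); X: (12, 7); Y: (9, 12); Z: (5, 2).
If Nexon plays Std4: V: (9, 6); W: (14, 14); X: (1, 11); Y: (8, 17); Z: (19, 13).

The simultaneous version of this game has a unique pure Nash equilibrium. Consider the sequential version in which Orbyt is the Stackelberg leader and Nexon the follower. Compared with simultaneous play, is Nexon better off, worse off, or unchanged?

Work backward from Nexon's decision.
- V: Nexon compares 14, 9, 5, 9 and picks Std1; Orbyt would get 1.
- W: Nexon compares 8, 15, 0, 14 and picks Std2; Orbyt would get 0.
- X: Nexon compares 5, 3, 12, 1 and picks Std3; Orbyt would get 7.
- Y: Nexon compares 6, 5, 9, 8 and picks Std3; Orbyt would get 12.
- Z: Nexon compares 9, 10, 5, 19 and picks Std4; Orbyt would get 13.
Among 1, 0, 7, 12, 13, the best is 13 at Z. Subgame-perfect outcome: (Std4, Z) with payoffs (19, 13).
Now find the simultaneous Nash equilibrium.
Nexon's best replies: V→Std1; W→Std2; X→Std3; Y→Std3; Z→Std4.
Orbyt's best replies: Std1→W; Std2→Z; Std3→Y; Std4→Y.
The unique mutual best reply is (Std3, Y), giving (9, 12).
Nexon earns 19 sequentially versus 9 at the Nash outcome: better off.

better off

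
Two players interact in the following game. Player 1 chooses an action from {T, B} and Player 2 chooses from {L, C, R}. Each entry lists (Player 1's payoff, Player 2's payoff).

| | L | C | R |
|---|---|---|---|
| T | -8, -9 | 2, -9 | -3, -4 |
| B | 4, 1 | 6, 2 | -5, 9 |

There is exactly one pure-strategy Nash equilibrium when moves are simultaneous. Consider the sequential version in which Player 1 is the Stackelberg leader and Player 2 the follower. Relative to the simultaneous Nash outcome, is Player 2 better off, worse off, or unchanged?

unchanged

Backward induction with Player 1 moving first.
- T → Player 2 plays R (best of -9, -9, -4); Player 1 gets -3.
- B → Player 2 plays R (best of 1, 2, 9); Player 1 gets -5.
Among -3, -5, the best is -3 at T. Subgame-perfect outcome: (T, R) with payoffs (-3, -4).
Under simultaneous play:
Player 1's best replies: L→B; C→B; R→T.
Player 2's best replies: T→R; B→R.
Only (T, R) has each player best-responding; Nash payoffs (-3, -4).
Player 2 earns -4 sequentially versus -4 at the Nash outcome: unchanged.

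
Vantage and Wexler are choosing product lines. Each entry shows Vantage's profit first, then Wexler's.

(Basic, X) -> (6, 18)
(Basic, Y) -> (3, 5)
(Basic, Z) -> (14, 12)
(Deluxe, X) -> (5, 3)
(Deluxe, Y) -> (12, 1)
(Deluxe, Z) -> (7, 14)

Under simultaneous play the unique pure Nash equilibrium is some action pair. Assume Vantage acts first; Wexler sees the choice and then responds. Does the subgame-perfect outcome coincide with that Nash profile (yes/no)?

Solve by backward induction (Vantage leads).
- Basic → Wexler plays X (best of 18, 5, 12); Vantage gets 6.
- Deluxe → Wexler plays Z (best of 3, 1, 14); Vantage gets 7.
Maximizing over 6, 7, Vantage chooses Deluxe. Subgame-perfect outcome: (Deluxe, Z) with payoffs (7, 14).
Now find the simultaneous Nash equilibrium.
Vantage's best replies: X→Basic; Y→Deluxe; Z→Basic.
Wexler's best replies: Basic→X; Deluxe→Z.
The unique mutual best reply is (Basic, X), giving (6, 18).
Sequential outcome (Deluxe, Z) differs from the Nash profile (Basic, X).

no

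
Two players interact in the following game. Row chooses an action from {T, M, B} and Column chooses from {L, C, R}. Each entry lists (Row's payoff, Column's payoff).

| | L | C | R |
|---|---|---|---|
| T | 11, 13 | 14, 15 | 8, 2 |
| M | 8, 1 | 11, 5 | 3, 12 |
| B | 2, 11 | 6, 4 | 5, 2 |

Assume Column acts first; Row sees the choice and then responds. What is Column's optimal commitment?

C

Solve by backward induction (Column leads).
- L: Row compares 11, 8, 2 and picks T; Column would get 13.
- C: Row compares 14, 11, 6 and picks T; Column would get 15.
- R: Row compares 8, 3, 5 and picks T; Column would get 2.
Maximizing over 13, 15, 2, Column chooses C. Subgame-perfect outcome: (T, C) with payoffs (14, 15).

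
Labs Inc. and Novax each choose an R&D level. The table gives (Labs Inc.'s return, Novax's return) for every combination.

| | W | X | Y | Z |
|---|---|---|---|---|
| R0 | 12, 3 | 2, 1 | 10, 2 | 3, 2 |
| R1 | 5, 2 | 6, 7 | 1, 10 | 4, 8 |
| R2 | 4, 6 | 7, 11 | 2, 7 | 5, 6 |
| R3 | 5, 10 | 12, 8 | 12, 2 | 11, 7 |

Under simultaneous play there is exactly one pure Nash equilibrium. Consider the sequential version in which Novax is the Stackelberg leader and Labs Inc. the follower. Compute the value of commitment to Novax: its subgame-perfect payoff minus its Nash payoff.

Backward induction with Novax moving first.
- W: Labs Inc. compares 12, 5, 4, 5 and picks R0; Novax would get 3.
- X: Labs Inc. compares 2, 6, 7, 12 and picks R3; Novax would get 8.
- Y: Labs Inc. compares 10, 1, 2, 12 and picks R3; Novax would get 2.
- Z: Labs Inc. compares 3, 4, 5, 11 and picks R3; Novax would get 7.
Among 3, 8, 2, 7, the best is 8 at X. Subgame-perfect outcome: (R3, X) with payoffs (12, 8).
Now find the simultaneous Nash equilibrium.
Labs Inc.'s best replies: W→R0; X→R3; Y→R3; Z→R3.
Novax's best replies: R0→W; R1→Y; R2→X; R3→W.
The unique mutual best reply is (R0, W), giving (12, 3).
Novax's commitment gain: 8 − 3 = 5.

5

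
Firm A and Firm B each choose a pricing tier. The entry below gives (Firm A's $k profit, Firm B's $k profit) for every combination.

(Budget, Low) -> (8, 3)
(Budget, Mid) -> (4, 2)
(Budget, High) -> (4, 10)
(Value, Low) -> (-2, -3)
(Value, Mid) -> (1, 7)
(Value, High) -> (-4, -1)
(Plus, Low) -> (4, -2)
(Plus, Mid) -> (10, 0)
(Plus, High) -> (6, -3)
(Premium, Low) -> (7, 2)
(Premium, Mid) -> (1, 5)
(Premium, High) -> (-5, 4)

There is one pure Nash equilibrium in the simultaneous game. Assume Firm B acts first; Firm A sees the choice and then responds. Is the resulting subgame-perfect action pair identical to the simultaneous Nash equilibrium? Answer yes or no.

Backward induction with Firm B moving first.
- Low: BR = Budget, leader payoff 3.
- Mid: BR = Plus, leader payoff 0.
- High: BR = Plus, leader payoff -3.
Maximizing over 3, 0, -3, Firm B chooses Low. Subgame-perfect outcome: (Budget, Low) with payoffs (8, 3).
Now find the simultaneous Nash equilibrium.
Firm A's best replies: Low→Budget; Mid→Plus; High→Plus.
Firm B's best replies: Budget→High; Value→Mid; Plus→Mid; Premium→Mid.
Only (Plus, Mid) has each player best-responding; Nash payoffs (10, 0).
Sequential outcome (Budget, Low) differs from the Nash profile (Plus, Mid).

no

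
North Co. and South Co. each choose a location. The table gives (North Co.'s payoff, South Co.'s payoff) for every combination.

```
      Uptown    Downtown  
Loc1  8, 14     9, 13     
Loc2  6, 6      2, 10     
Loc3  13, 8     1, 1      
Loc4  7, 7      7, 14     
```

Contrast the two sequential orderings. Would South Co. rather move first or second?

If North Co. leads: South Co.'s best replies are Loc1→Uptown, Loc2→Downtown, Loc3→Uptown, Loc4→Downtown; North Co.'s induced payoffs 8, 2, 13, 7; outcome (Loc3, Uptown), payoffs (13, 8).
If South Co. leads: North Co.'s best replies are Uptown→Loc3, Downtown→Loc1; South Co.'s induced payoffs 8, 13; outcome (Loc1, Downtown), payoffs (9, 13).
South Co. gets 13 moving first and 8 moving second, so South Co. prefers to move first.

first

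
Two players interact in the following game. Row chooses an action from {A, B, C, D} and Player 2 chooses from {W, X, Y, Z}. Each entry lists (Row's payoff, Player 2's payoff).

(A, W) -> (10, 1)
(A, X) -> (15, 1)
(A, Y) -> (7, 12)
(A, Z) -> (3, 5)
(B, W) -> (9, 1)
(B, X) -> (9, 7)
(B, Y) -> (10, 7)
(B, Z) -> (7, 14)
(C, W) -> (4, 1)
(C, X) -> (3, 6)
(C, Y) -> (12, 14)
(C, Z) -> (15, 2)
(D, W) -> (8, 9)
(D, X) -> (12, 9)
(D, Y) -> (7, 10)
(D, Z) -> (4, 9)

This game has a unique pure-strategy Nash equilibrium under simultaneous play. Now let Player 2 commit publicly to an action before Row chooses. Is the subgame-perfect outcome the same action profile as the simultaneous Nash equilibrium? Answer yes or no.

Backward induction with Player 2 moving first.
- W: BR = A, leader payoff 1.
- X: BR = A, leader payoff 1.
- Y: BR = C, leader payoff 14.
- Z: BR = C, leader payoff 2.
Player 2's induced payoffs are 1, 1, 14, 2, so Player 2 commits to Y. Subgame-perfect outcome: (C, Y) with payoffs (12, 14).
Now find the simultaneous Nash equilibrium.
Row's best replies: W→A; X→A; Y→C; Z→C.
Player 2's best replies: A→Y; B→Z; C→Y; D→Y.
Only (C, Y) has each player best-responding; Nash payoffs (12, 14).
Sequential outcome (C, Y) coincides with the Nash profile (C, Y).

yes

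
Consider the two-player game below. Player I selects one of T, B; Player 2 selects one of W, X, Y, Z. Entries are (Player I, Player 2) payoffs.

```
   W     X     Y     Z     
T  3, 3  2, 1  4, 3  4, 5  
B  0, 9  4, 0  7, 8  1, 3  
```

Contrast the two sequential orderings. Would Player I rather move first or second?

If Player I leads: Player 2's best replies are T→Z, B→W; Player I's induced payoffs 4, 0; outcome (T, Z), payoffs (4, 5).
If Player 2 leads: Player I's best replies are W→T, X→B, Y→B, Z→T; Player 2's induced payoffs 3, 0, 8, 5; outcome (B, Y), payoffs (7, 8).
Player I gets 4 moving first and 7 moving second, so Player I prefers to move second.

second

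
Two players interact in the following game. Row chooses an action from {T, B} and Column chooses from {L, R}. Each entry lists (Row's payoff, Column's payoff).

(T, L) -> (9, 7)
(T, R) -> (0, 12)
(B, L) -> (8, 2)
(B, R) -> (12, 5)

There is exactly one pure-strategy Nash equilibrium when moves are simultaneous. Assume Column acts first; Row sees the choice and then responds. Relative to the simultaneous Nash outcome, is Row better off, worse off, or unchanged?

Row best-responds to each possible Column move:
- L: Row compares 9, 8 and picks T; Column would get 7.
- R: Row compares 0, 12 and picks B; Column would get 5.
Column's induced payoffs are 7, 5, so Column commits to L. Subgame-perfect outcome: (T, L) with payoffs (9, 7).
For the simultaneous game, intersect best replies.
Row's best replies: L→T; R→B.
Column's best replies: T→R; B→R.
Only (B, R) has each player best-responding; Nash payoffs (12, 5).
Row earns 9 sequentially versus 12 at the Nash outcome: worse off.

worse off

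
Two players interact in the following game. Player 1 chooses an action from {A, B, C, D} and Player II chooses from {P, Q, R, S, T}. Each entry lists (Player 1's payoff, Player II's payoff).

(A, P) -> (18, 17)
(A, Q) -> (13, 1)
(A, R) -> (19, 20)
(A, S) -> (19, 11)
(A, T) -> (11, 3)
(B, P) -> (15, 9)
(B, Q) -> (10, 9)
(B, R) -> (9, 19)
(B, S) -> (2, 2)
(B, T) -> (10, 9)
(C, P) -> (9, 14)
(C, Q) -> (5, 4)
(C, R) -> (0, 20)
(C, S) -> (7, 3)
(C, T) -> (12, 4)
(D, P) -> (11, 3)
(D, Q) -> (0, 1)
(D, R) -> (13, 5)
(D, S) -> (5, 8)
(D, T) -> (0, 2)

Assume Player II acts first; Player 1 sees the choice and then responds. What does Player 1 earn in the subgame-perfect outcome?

19

Work backward from Player 1's decision.
- P: Player 1 compares 18, 15, 9, 11 and picks A; Player II would get 17.
- Q: Player 1 compares 13, 10, 5, 0 and picks A; Player II would get 1.
- R: Player 1 compares 19, 9, 0, 13 and picks A; Player II would get 20.
- S: Player 1 compares 19, 2, 7, 5 and picks A; Player II would get 11.
- T: Player 1 compares 11, 10, 12, 0 and picks C; Player II would get 4.
Among 17, 1, 20, 11, 4, the best is 20 at R. Subgame-perfect outcome: (A, R) with payoffs (19, 20).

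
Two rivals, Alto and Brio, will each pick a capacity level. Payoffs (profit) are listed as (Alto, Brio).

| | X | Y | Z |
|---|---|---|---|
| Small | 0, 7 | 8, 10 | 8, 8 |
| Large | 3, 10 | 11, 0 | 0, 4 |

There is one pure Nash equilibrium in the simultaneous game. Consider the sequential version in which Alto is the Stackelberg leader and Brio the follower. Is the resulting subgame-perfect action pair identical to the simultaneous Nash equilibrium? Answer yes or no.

Backward induction with Alto moving first.
- Small → Brio plays Y (best of 7, 10, 8); Alto gets 8.
- Large → Brio plays X (best of 10, 0, 4); Alto gets 3.
Alto's induced payoffs are 8, 3, so Alto commits to Small. Subgame-perfect outcome: (Small, Y) with payoffs (8, 10).
Under simultaneous play:
Alto's best replies: X→Large; Y→Large; Z→Small.
Brio's best replies: Small→Y; Large→X.
The unique mutual best reply is (Large, X), giving (3, 10).
Sequential outcome (Small, Y) differs from the Nash profile (Large, X).

no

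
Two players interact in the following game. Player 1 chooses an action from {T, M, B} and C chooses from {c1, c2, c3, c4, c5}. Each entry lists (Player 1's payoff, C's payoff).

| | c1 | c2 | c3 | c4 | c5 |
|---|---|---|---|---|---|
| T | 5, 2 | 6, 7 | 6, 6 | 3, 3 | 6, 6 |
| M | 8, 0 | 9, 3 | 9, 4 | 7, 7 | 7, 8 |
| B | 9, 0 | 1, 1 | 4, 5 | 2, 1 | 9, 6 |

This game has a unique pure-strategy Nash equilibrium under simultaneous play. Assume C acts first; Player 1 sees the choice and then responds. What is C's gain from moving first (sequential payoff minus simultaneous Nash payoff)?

Work backward from Player 1's decision.
- c1: BR = B, leader payoff 0.
- c2: BR = M, leader payoff 3.
- c3: BR = M, leader payoff 4.
- c4: BR = M, leader payoff 7.
- c5: BR = B, leader payoff 6.
Among 0, 3, 4, 7, 6, the best is 7 at c4. Subgame-perfect outcome: (M, c4) with payoffs (7, 7).
Under simultaneous play:
Player 1's best replies: c1→B; c2→M; c3→M; c4→M; c5→B.
C's best replies: T→c2; M→c5; B→c5.
The unique mutual best reply is (B, c5), giving (9, 6).
C's commitment gain: 7 − 6 = 1.

1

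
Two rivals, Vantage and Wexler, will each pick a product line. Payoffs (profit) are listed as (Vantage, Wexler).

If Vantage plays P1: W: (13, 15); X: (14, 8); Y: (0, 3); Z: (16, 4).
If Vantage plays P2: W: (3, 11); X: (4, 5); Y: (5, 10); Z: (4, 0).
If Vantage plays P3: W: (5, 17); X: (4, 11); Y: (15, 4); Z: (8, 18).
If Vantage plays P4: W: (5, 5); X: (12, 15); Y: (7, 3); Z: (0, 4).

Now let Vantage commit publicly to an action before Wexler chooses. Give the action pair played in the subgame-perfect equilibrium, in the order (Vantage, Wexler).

(P1, W)

Solve by backward induction (Vantage leads).
- P1: BR = W, leader payoff 13.
- P2: BR = W, leader payoff 3.
- P3: BR = Z, leader payoff 8.
- P4: BR = X, leader payoff 12.
Maximizing over 13, 3, 8, 12, Vantage chooses P1. Subgame-perfect outcome: (P1, W) with payoffs (13, 15).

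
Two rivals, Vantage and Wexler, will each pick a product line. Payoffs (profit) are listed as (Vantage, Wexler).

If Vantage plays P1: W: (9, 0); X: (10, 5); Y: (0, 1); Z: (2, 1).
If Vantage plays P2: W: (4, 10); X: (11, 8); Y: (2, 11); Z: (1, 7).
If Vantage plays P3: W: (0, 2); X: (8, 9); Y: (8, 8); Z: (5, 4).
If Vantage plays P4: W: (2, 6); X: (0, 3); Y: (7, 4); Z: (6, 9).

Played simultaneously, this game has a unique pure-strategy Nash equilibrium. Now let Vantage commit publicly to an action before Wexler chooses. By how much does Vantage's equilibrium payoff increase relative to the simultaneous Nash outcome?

4

Work backward from Wexler's decision.
- P1: BR = X, leader payoff 10.
- P2: BR = Y, leader payoff 2.
- P3: BR = X, leader payoff 8.
- P4: BR = Z, leader payoff 6.
Vantage's induced payoffs are 10, 2, 8, 6, so Vantage commits to P1. Subgame-perfect outcome: (P1, X) with payoffs (10, 5).
For the simultaneous game, intersect best replies.
Vantage's best replies: W→P1; X→P2; Y→P3; Z→P4.
Wexler's best replies: P1→X; P2→Y; P3→X; P4→Z.
The unique mutual best reply is (P4, Z), giving (6, 9).
Vantage's commitment gain: 10 − 6 = 4.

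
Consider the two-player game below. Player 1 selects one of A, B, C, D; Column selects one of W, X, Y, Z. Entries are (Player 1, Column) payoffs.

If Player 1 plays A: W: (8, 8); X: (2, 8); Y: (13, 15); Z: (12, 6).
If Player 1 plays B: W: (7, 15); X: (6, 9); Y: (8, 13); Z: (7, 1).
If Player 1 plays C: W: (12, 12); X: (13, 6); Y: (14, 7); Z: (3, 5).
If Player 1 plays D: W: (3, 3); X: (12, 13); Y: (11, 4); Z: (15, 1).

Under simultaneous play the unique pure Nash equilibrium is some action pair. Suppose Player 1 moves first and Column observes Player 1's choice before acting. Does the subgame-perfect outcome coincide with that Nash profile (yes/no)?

Column best-responds to each possible Player 1 move:
- A: BR = Y, leader payoff 13.
- B: BR = W, leader payoff 7.
- C: BR = W, leader payoff 12.
- D: BR = X, leader payoff 12.
Among 13, 7, 12, 12, the best is 13 at A. Subgame-perfect outcome: (A, Y) with payoffs (13, 15).
For the simultaneous game, intersect best replies.
Player 1's best replies: W→C; X→C; Y→C; Z→D.
Column's best replies: A→Y; B→W; C→W; D→X.
The unique mutual best reply is (C, W), giving (12, 12).
Sequential outcome (A, Y) differs from the Nash profile (C, W).

no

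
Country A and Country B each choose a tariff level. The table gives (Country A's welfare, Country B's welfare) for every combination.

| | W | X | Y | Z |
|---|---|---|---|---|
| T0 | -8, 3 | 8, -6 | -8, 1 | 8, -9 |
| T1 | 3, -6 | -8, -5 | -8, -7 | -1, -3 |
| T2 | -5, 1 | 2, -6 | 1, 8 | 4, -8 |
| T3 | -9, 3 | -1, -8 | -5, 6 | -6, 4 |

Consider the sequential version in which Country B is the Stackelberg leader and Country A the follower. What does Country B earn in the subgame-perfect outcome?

8

Country A best-responds to each possible Country B move:
- W: Country A compares -8, 3, -5, -9 and picks T1; Country B would get -6.
- X: Country A compares 8, -8, 2, -1 and picks T0; Country B would get -6.
- Y: Country A compares -8, -8, 1, -5 and picks T2; Country B would get 8.
- Z: Country A compares 8, -1, 4, -6 and picks T0; Country B would get -9.
Country B's induced payoffs are -6, -6, 8, -9, so Country B commits to Y. Subgame-perfect outcome: (T2, Y) with payoffs (1, 8).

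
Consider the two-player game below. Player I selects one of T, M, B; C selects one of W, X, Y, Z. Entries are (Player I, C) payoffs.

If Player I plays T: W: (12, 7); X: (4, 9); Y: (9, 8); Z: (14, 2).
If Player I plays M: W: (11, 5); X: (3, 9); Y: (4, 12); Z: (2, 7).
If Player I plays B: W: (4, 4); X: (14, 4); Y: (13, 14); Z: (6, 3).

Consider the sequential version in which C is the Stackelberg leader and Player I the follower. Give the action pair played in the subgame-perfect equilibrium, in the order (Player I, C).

(B, Y)

Solve by backward induction (C leads).
- W: BR = T, leader payoff 7.
- X: BR = B, leader payoff 4.
- Y: BR = B, leader payoff 14.
- Z: BR = T, leader payoff 2.
Among 7, 4, 14, 2, the best is 14 at Y. Subgame-perfect outcome: (B, Y) with payoffs (13, 14).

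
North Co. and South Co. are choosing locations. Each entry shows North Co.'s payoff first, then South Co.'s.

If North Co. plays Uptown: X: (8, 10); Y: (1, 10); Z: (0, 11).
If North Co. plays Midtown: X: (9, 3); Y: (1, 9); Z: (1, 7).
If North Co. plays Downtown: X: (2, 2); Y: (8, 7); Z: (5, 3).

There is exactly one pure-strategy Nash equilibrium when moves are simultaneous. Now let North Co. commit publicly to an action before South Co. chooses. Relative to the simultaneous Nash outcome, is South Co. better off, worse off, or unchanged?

unchanged

Work backward from South Co.'s decision.
- Uptown: BR = Z, leader payoff 0.
- Midtown: BR = Y, leader payoff 1.
- Downtown: BR = Y, leader payoff 8.
Among 0, 1, 8, the best is 8 at Downtown. Subgame-perfect outcome: (Downtown, Y) with payoffs (8, 7).
For the simultaneous game, intersect best replies.
North Co.'s best replies: X→Midtown; Y→Downtown; Z→Downtown.
South Co.'s best replies: Uptown→Z; Midtown→Y; Downtown→Y.
The unique mutual best reply is (Downtown, Y), giving (8, 7).
South Co. earns 7 sequentially versus 7 at the Nash outcome: unchanged.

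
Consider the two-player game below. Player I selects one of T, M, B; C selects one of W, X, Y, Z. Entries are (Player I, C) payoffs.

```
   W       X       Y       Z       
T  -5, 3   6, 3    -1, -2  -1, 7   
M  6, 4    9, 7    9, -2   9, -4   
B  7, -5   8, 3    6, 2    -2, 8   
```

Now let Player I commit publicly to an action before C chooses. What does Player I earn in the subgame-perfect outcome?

9

Work backward from C's decision.
- T: BR = Z, leader payoff -1.
- M: BR = X, leader payoff 9.
- B: BR = Z, leader payoff -2.
Among -1, 9, -2, the best is 9 at M. Subgame-perfect outcome: (M, X) with payoffs (9, 7).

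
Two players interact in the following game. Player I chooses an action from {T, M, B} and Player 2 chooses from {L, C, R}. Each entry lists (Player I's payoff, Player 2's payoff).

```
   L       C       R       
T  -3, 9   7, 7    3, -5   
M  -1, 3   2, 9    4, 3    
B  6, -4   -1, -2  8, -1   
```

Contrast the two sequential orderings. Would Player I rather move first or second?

first

If Player I leads: Player 2's best replies are T→L, M→C, B→R; Player I's induced payoffs -3, 2, 8; outcome (B, R), payoffs (8, -1).
If Player 2 leads: Player I's best replies are L→B, C→T, R→B; Player 2's induced payoffs -4, 7, -1; outcome (T, C), payoffs (7, 7).
Player I gets 8 moving first and 7 moving second, so Player I prefers to move first.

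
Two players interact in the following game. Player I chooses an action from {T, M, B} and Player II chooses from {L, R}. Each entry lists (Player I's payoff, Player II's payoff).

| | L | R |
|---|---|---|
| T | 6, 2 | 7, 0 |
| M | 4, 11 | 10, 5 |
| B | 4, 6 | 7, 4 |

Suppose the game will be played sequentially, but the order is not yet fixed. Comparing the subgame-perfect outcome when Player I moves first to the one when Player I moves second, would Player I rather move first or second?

second

If Player I leads: Player II's best replies are T→L, M→L, B→L; Player I's induced payoffs 6, 4, 4; outcome (T, L), payoffs (6, 2).
If Player II leads: Player I's best replies are L→T, R→M; Player II's induced payoffs 2, 5; outcome (M, R), payoffs (10, 5).
Player I gets 6 moving first and 10 moving second, so Player I prefers to move second.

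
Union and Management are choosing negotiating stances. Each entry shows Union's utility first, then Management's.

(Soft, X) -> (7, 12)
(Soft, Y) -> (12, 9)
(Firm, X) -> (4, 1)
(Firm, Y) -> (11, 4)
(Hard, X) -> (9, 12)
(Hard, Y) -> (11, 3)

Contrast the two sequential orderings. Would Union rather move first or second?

first

If Union leads: Management's best replies are Soft→X, Firm→Y, Hard→X; Union's induced payoffs 7, 11, 9; outcome (Firm, Y), payoffs (11, 4).
If Management leads: Union's best replies are X→Hard, Y→Soft; Management's induced payoffs 12, 9; outcome (Hard, X), payoffs (9, 12).
Union gets 11 moving first and 9 moving second, so Union prefers to move first.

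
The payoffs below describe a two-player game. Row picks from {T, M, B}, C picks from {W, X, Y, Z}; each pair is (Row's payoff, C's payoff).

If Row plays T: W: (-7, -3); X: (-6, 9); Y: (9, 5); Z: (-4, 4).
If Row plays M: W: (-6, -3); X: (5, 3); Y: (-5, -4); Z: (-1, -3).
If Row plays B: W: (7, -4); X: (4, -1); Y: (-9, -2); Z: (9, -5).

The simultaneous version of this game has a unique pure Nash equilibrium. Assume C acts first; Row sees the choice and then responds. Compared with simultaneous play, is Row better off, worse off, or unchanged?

better off

Work backward from Row's decision.
- W → Row plays B (best of -7, -6, 7); C gets -4.
- X → Row plays M (best of -6, 5, 4); C gets 3.
- Y → Row plays T (best of 9, -5, -9); C gets 5.
- Z → Row plays B (best of -4, -1, 9); C gets -5.
Among -4, 3, 5, -5, the best is 5 at Y. Subgame-perfect outcome: (T, Y) with payoffs (9, 5).
Now find the simultaneous Nash equilibrium.
Row's best replies: W→B; X→M; Y→T; Z→B.
C's best replies: T→X; M→X; B→X.
The unique mutual best reply is (M, X), giving (5, 3).
Row earns 9 sequentially versus 5 at the Nash outcome: better off.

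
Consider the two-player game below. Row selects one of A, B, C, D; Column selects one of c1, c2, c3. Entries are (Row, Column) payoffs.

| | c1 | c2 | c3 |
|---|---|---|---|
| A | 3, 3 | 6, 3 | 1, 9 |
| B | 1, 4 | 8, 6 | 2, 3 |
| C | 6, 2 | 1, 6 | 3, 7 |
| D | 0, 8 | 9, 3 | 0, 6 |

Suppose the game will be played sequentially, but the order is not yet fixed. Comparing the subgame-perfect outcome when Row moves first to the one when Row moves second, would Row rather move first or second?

If Row leads: Column's best replies are A→c3, B→c2, C→c3, D→c1; Row's induced payoffs 1, 8, 3, 0; outcome (B, c2), payoffs (8, 6).
If Column leads: Row's best replies are c1→C, c2→D, c3→C; Column's induced payoffs 2, 3, 7; outcome (C, c3), payoffs (3, 7).
Row gets 8 moving first and 3 moving second, so Row prefers to move first.

first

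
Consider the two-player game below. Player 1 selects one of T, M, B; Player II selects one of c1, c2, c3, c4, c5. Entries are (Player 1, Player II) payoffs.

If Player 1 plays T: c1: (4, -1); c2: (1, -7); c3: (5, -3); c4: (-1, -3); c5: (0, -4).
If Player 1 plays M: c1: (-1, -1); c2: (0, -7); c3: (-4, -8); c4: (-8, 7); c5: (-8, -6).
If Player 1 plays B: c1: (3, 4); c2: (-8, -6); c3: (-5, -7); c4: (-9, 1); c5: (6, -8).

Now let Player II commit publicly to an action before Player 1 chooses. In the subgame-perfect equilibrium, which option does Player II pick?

Solve by backward induction (Player II leads).
- c1: Player 1 compares 4, -1, 3 and picks T; Player II would get -1.
- c2: Player 1 compares 1, 0, -8 and picks T; Player II would get -7.
- c3: Player 1 compares 5, -4, -5 and picks T; Player II would get -3.
- c4: Player 1 compares -1, -8, -9 and picks T; Player II would get -3.
- c5: Player 1 compares 0, -8, 6 and picks B; Player II would get -8.
Player II's induced payoffs are -1, -7, -3, -3, -8, so Player II commits to c1. Subgame-perfect outcome: (T, c1) with payoffs (4, -1).

c1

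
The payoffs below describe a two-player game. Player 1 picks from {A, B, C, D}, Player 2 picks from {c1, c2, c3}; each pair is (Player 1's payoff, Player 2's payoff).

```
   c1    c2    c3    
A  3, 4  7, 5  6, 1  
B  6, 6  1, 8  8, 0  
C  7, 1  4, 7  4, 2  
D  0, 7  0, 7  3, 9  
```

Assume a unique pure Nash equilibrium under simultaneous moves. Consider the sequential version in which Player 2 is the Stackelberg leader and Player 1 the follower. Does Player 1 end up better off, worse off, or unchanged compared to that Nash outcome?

unchanged

Backward induction with Player 2 moving first.
- c1: BR = C, leader payoff 1.
- c2: BR = A, leader payoff 5.
- c3: BR = B, leader payoff 0.
Among 1, 5, 0, the best is 5 at c2. Subgame-perfect outcome: (A, c2) with payoffs (7, 5).
Under simultaneous play:
Player 1's best replies: c1→C; c2→A; c3→B.
Player 2's best replies: A→c2; B→c2; C→c2; D→c3.
The unique mutual best reply is (A, c2), giving (7, 5).
Player 1 earns 7 sequentially versus 7 at the Nash outcome: unchanged.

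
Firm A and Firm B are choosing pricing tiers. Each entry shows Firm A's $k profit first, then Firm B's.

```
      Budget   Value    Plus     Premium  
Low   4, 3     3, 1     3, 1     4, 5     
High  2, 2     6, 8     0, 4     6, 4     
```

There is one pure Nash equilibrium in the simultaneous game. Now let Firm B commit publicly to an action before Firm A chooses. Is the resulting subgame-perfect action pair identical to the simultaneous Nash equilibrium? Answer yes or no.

yes

Work backward from Firm A's decision.
- Budget → Firm A plays Low (best of 4, 2); Firm B gets 3.
- Value → Firm A plays High (best of 3, 6); Firm B gets 8.
- Plus → Firm A plays Low (best of 3, 0); Firm B gets 1.
- Premium → Firm A plays High (best of 4, 6); Firm B gets 4.
Among 3, 8, 1, 4, the best is 8 at Value. Subgame-perfect outcome: (High, Value) with payoffs (6, 8).
For the simultaneous game, intersect best replies.
Firm A's best replies: Budget→Low; Value→High; Plus→Low; Premium→High.
Firm B's best replies: Low→Premium; High→Value.
Only (High, Value) has each player best-responding; Nash payoffs (6, 8).
Sequential outcome (High, Value) coincides with the Nash profile (High, Value).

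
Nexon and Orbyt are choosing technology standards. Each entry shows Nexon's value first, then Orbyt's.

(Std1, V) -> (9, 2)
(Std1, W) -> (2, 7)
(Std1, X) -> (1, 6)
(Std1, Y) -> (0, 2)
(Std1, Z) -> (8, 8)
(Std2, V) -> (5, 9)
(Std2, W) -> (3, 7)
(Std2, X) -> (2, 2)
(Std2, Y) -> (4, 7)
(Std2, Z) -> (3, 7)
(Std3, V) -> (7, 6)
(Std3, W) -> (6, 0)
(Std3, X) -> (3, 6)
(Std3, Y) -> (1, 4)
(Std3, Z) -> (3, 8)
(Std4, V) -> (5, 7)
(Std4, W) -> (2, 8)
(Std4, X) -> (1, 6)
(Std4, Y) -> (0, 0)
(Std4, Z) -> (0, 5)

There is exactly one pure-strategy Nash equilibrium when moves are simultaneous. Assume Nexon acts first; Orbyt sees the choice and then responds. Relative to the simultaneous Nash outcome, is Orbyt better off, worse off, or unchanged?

Backward induction with Nexon moving first.
- Std1 → Orbyt plays Z (best of 2, 7, 6, 2, 8); Nexon gets 8.
- Std2 → Orbyt plays V (best of 9, 7, 2, 7, 7); Nexon gets 5.
- Std3 → Orbyt plays Z (best of 6, 0, 6, 4, 8); Nexon gets 3.
- Std4 → Orbyt plays W (best of 7, 8, 6, 0, 5); Nexon gets 2.
Nexon's induced payoffs are 8, 5, 3, 2, so Nexon commits to Std1. Subgame-perfect outcome: (Std1, Z) with payoffs (8, 8).
Now find the simultaneous Nash equilibrium.
Nexon's best replies: V→Std1; W→Std3; X→Std3; Y→Std2; Z→Std1.
Orbyt's best replies: Std1→Z; Std2→V; Std3→Z; Std4→W.
The unique mutual best reply is (Std1, Z), giving (8, 8).
Orbyt earns 8 sequentially versus 8 at the Nash outcome: unchanged.

unchanged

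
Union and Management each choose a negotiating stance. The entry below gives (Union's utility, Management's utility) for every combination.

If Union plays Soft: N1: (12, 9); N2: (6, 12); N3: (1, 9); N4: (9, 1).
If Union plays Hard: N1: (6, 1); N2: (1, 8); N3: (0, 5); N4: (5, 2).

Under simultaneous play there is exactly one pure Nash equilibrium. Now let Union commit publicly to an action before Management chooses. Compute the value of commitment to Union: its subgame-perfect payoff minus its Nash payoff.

Work backward from Management's decision.
- Soft → Management plays N2 (best of 9, 12, 9, 1); Union gets 6.
- Hard → Management plays N2 (best of 1, 8, 5, 2); Union gets 1.
Among 6, 1, the best is 6 at Soft. Subgame-perfect outcome: (Soft, N2) with payoffs (6, 12).
Under simultaneous play:
Union's best replies: N1→Soft; N2→Soft; N3→Soft; N4→Soft.
Management's best replies: Soft→N2; Hard→N2.
Only (Soft, N2) has each player best-responding; Nash payoffs (6, 12).
Union's commitment gain: 6 − 6 = 0.

0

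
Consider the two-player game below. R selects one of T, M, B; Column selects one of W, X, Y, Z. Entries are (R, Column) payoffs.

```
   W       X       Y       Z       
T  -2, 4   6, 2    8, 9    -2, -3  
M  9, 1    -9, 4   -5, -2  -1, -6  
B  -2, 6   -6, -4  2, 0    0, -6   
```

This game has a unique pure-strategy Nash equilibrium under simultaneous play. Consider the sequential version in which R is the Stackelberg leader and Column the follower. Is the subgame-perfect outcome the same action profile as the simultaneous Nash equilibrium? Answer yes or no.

yes

Solve by backward induction (R leads).
- T: BR = Y, leader payoff 8.
- M: BR = X, leader payoff -9.
- B: BR = W, leader payoff -2.
Maximizing over 8, -9, -2, R chooses T. Subgame-perfect outcome: (T, Y) with payoffs (8, 9).
For the simultaneous game, intersect best replies.
R's best replies: W→M; X→T; Y→T; Z→B.
Column's best replies: T→Y; M→X; B→W.
The unique mutual best reply is (T, Y), giving (8, 9).
Sequential outcome (T, Y) coincides with the Nash profile (T, Y).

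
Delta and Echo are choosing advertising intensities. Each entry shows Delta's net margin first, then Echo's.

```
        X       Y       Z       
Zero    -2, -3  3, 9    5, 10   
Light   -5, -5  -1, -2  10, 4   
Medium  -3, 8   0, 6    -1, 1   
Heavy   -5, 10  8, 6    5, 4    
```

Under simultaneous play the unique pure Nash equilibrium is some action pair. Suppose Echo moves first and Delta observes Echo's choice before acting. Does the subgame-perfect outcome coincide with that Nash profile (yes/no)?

no

Backward induction with Echo moving first.
- X: BR = Zero, leader payoff -3.
- Y: BR = Heavy, leader payoff 6.
- Z: BR = Light, leader payoff 4.
Echo's induced payoffs are -3, 6, 4, so Echo commits to Y. Subgame-perfect outcome: (Heavy, Y) with payoffs (8, 6).
Under simultaneous play:
Delta's best replies: X→Zero; Y→Heavy; Z→Light.
Echo's best replies: Zero→Z; Light→Z; Medium→X; Heavy→X.
The unique mutual best reply is (Light, Z), giving (10, 4).
Sequential outcome (Heavy, Y) differs from the Nash profile (Light, Z).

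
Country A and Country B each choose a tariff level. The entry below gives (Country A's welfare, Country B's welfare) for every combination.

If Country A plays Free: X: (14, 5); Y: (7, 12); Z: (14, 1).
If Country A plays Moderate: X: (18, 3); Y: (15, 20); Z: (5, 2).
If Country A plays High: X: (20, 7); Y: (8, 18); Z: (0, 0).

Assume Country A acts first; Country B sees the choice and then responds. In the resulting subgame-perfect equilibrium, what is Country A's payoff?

Work backward from Country B's decision.
- Free: Country B compares 5, 12, 1 and picks Y; Country A would get 7.
- Moderate: Country B compares 3, 20, 2 and picks Y; Country A would get 15.
- High: Country B compares 7, 18, 0 and picks Y; Country A would get 8.
Among 7, 15, 8, the best is 15 at Moderate. Subgame-perfect outcome: (Moderate, Y) with payoffs (15, 20).

15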